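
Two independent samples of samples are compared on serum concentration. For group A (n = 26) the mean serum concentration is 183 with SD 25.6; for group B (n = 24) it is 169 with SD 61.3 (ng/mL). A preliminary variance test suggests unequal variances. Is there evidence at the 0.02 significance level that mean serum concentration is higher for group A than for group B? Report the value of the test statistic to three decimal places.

Let group 1 = group A, group 2 = group B. H0: μ_1 = μ_2; H1: μ_1 > μ_2 (Welch's two-sample t-test, right-tailed).
t = (x̄_1 − x̄_2)/√(s_1²/n_1 + s_2²/n_2) = (183 − 169)/√(25.6²/26 + 61.3²/24) = 1.038
Welch–Satterthwaite df ≈ 30.28
p-value = P(T ≥ 1.038) ≈ 0.154
Since p ≈ 0.154 > α = 0.02, fail to reject H0; the data do not provide sufficient evidence against H0.

1.038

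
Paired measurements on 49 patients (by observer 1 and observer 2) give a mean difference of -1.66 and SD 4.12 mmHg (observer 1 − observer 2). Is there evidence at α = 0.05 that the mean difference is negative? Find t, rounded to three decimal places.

H0: μ_d = 0; H1: μ_d < 0 (paired t-test on the differences, left-tailed).
t = d̄/(s_d/√n) = -1.66/(4.12/√49) = -2.820
df = n − 1 = 48
p-value = P(T ≤ -2.820) ≈ 0.0035
Since p ≈ 0.0035 < α = 0.05, reject H0; the evidence is statistically significant.

-2.820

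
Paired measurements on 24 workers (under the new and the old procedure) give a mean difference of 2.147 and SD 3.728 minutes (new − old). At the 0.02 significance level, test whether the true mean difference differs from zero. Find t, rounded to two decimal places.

H0: μ_d = 0; H1: μ_d ≠ 0 (paired t-test on the differences, two-sided).
t = d̄/(s_d/√n) = 2.147/(3.728/√24) = 2.82
df = n − 1 = 23
Two-sided p-value ≈ 0.0097
Since p ≈ 0.0097 < α = 0.02, reject H0; the evidence is statistically significant.

2.82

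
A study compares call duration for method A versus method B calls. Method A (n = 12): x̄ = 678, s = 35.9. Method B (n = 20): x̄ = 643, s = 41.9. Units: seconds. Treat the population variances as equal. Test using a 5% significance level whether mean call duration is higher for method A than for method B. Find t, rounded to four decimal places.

2.4080

Let group 1 = method A, group 2 = method B. H0: μ_1 = μ_2; H1: μ_1 > μ_2 (two-sample pooled-variance t-test, right-tailed).
s_p² = [(12−1)·35.9² + (20−1)·41.9²]/(12+20−2) = 1584.45
t = (678 − 643)/√[1584.45·(1/12 + 1/20)] = 2.4080
df = n₁ + n₂ − 2 = 30
p-value = P(T ≥ 2.4080) ≈ 0.0112
Since p ≈ 0.0112 < α = 0.05, reject H0; the data support H1.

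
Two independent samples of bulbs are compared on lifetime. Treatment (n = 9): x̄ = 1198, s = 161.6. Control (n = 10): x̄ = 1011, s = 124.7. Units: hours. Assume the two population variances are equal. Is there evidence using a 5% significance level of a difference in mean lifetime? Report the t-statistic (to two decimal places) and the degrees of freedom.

t = 2.84, df = 17

Let group 1 = treatment, group 2 = control. H0: μ_1 = μ_2; H1: μ_1 ≠ μ_2 (two-sample pooled-variance t-test, two-sided).
s_p² = [(9−1)·161.6² + (10−1)·124.7²]/(9+10−2) = 20521.6
t = (1198 − 1011)/√[20521.6·(1/9 + 1/10)] = 2.84
df = n₁ + n₂ − 2 = 17
Two-sided p-value ≈ 0.011
Since p ≈ 0.011 < α = 0.05, reject H0; the data support H1.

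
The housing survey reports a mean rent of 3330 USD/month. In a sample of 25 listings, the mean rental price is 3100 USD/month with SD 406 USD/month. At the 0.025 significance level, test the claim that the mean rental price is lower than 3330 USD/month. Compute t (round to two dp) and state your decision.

H0: μ = 3330; H1: μ < 3330 (one-sample t-test, left-tailed).
t = (x̄ − μ₀)/(s/√n) = (3100 − 3330)/(406/√25) = -2.83
df = n − 1 = 24
p-value = P(T ≤ -2.83) ≈ 0.005
Since p ≈ 0.005 < α = 0.025, reject H0; the data support H1.

t = -2.83; reject H0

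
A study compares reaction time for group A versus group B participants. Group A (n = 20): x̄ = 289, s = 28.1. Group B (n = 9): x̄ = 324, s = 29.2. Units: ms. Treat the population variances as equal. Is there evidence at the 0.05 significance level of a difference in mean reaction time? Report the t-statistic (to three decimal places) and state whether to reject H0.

Let group 1 = group A, group 2 = group B. H0: μ_1 = μ_2; H1: μ_1 ≠ μ_2 (two-sample pooled-variance t-test, two-sided).
s_p² = [(20−1)·28.1² + (9−1)·29.2²]/(20+9−2) = 808.286
t = (289 − 324)/√[808.286·(1/20 + 1/9)] = -3.067
df = n₁ + n₂ − 2 = 27
Two-sided p-value ≈ 0.005
Since p ≈ 0.005 < α = 0.05, reject H0; the data support H1.

t = -3.067; reject H0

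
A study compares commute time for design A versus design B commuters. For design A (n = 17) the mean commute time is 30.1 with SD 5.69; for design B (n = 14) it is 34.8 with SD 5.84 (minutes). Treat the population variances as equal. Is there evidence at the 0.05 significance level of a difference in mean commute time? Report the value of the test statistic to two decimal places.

-2.26

Let group 1 = design A, group 2 = design B. H0: μ_1 = μ_2; H1: μ_1 ≠ μ_2 (two-sample pooled-variance t-test, two-sided).
s_p² = [(17−1)·5.69² + (14−1)·5.84²]/(17+14−2) = 33.1514
t = (30.1 − 34.8)/√[33.1514·(1/17 + 1/14)] = -2.26
df = n₁ + n₂ − 2 = 29
Two-sided p-value ≈ 0.0314
Since p ≈ 0.0314 < α = 0.05, reject H0; the data support H1.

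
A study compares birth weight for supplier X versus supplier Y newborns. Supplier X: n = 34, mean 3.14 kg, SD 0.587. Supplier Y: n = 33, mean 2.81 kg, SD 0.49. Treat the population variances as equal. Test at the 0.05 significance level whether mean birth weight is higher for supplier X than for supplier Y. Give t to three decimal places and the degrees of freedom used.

Let group 1 = supplier X, group 2 = supplier Y. H0: μ_1 = μ_2; H1: μ_1 > μ_2 (two-sample pooled-variance t-test, right-tailed).
s_p² = [(34−1)·0.587² + (33−1)·0.49²]/(34+33−2) = 0.293138
t = (3.14 − 2.81)/√[0.293138·(1/34 + 1/33)] = 2.494
df = n₁ + n₂ − 2 = 65
p-value = P(T ≥ 2.494) ≈ 0.0076
Since p ≈ 0.0076 < α = 0.05, reject H0; the data support H1.

t = 2.494, df = 65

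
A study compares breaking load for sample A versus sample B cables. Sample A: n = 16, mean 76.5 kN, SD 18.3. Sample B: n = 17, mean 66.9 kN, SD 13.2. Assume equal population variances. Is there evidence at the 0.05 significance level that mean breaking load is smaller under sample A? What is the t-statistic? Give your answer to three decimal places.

1.736

Let group 1 = sample A, group 2 = sample B. H0: μ_1 = μ_2; H1: μ_1 < μ_2 (two-sample pooled-variance t-test, left-tailed).
s_p² = [(16−1)·18.3² + (17−1)·13.2²]/(16+17−2) = 251.974
t = (76.5 − 66.9)/√[251.974·(1/16 + 1/17)] = 1.736
df = n₁ + n₂ − 2 = 31
p-value = P(T ≤ 1.736) ≈ 0.9538
Since p ≈ 0.9538 > α = 0.05, fail to reject H0; the data do not provide sufficient evidence against H0.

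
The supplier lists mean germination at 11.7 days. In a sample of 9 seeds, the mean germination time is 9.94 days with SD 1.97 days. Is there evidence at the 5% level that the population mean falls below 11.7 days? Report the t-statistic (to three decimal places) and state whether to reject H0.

H0: μ = 11.7; H1: μ < 11.7 (one-sample t-test, left-tailed).
t = (x̄ − μ₀)/(s/√n) = (9.94 − 11.7)/(1.97/√9) = -2.680
df = n − 1 = 8
p-value = P(T ≤ -2.680) ≈ 0.014
Since p ≈ 0.014 < α = 0.05, reject H0; the data support H1.

t = -2.680; reject H0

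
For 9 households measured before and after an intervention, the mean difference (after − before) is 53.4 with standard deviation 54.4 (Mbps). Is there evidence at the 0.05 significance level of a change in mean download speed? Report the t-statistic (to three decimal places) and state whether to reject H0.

t = 2.945; reject H0

H0: μ_d = 0; H1: μ_d ≠ 0 (paired t-test on the differences, two-sided).
t = d̄/(s_d/√n) = 53.4/(54.4/√9) = 2.945
df = n − 1 = 8
Two-sided p-value ≈ 0.019
Since p ≈ 0.019 < α = 0.05, reject H0; the evidence is statistically significant.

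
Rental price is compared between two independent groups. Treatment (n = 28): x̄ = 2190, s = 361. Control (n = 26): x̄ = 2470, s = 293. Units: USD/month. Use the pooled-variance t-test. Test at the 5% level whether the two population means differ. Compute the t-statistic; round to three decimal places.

Let group 1 = treatment, group 2 = control. H0: μ_1 = μ_2; H1: μ_1 ≠ μ_2 (two-sample pooled-variance t-test, two-sided).
s_p² = [(28−1)·361² + (26−1)·293²]/(28+26−2) = 108940
t = (2190 − 2470)/√[108940·(1/28 + 1/26)] = -3.115
df = n₁ + n₂ − 2 = 52
Two-sided p-value ≈ 0.0030
Since p ≈ 0.0030 < α = 0.05, reject H0; the evidence is statistically significant.

-3.115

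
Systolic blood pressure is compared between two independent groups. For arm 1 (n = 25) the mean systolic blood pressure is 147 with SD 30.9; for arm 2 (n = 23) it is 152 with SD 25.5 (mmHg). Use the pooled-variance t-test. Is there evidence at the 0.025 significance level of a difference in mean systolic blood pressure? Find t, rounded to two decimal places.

-0.61

Let group 1 = arm 1, group 2 = arm 2. H0: μ_1 = μ_2; H1: μ_1 ≠ μ_2 (two-sample pooled-variance t-test, two-sided).
s_p² = [(25−1)·30.9² + (23−1)·25.5²]/(25+23−2) = 809.151
t = (147 − 152)/√[809.151·(1/25 + 1/23)] = -0.61
df = n₁ + n₂ − 2 = 46
Two-sided p-value ≈ 0.5459
Since p ≈ 0.5459 > α = 0.025, fail to reject H0; the data do not provide sufficient evidence against H0.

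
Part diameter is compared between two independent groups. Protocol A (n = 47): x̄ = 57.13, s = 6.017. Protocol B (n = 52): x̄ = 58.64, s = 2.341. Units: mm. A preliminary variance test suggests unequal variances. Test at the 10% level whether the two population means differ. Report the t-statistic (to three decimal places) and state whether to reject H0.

t = -1.614; fail to reject H0

Let group 1 = protocol A, group 2 = protocol B. H0: μ_1 = μ_2; H1: μ_1 ≠ μ_2 (Welch's two-sample t-test, two-sided).
t = (x̄_1 − x̄_2)/√(s_1²/n_1 + s_2²/n_2) = (57.13 − 58.64)/√(6.017²/47 + 2.341²/52) = -1.614
Welch–Satterthwaite df ≈ 58.46
Two-sided p-value ≈ 0.112
Since p ≈ 0.112 > α = 0.1, fail to reject H0; the evidence is not statistically significant.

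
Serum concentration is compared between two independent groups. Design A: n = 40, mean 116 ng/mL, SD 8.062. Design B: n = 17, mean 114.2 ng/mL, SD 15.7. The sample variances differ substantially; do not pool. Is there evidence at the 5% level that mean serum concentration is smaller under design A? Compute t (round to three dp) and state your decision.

t = 0.448; fail to reject H0

Let group 1 = design A, group 2 = design B. H0: μ_1 = μ_2; H1: μ_1 < μ_2 (Welch's two-sample t-test, left-tailed).
t = (x̄_1 − x̄_2)/√(s_1²/n_1 + s_2²/n_2) = (116 − 114.2)/√(8.062²/40 + 15.7²/17) = 0.448
Welch–Satterthwaite df ≈ 19.69
p-value = P(T ≤ 0.448) ≈ 0.6706
Since p ≈ 0.6706 > α = 0.05, fail to reject H0; the evidence is not statistically significant.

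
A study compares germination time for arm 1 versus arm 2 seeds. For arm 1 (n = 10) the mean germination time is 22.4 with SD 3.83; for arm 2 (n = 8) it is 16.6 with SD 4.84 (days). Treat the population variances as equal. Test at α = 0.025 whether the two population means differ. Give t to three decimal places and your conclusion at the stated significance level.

t = 2.843; reject H0

Let group 1 = arm 1, group 2 = arm 2. H0: μ_1 = μ_2; H1: μ_1 ≠ μ_2 (two-sample pooled-variance t-test, two-sided).
s_p² = [(10−1)·3.83² + (8−1)·4.84²]/(10+8−2) = 18.5
t = (22.4 − 16.6)/√[18.5·(1/10 + 1/8)] = 2.843
df = n₁ + n₂ − 2 = 16
Two-sided p-value ≈ 0.012
Since p ≈ 0.012 < α = 0.025, reject H0; the evidence is statistically significant.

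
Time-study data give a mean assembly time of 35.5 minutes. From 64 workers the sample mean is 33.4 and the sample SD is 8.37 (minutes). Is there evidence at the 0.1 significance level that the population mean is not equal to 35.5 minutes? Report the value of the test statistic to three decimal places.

-2.007

H0: μ = 35.5; H1: μ ≠ 35.5 (one-sample t-test, two-sided).
t = (x̄ − μ₀)/(s/√n) = (33.4 − 35.5)/(8.37/√64) = -2.007
df = n − 1 = 63
Two-sided p-value ≈ 0.049
Since p ≈ 0.049 < α = 0.1, reject H0; the evidence is statistically significant.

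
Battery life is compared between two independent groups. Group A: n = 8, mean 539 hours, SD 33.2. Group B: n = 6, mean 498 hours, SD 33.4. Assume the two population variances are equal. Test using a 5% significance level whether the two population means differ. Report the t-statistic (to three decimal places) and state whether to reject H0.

Let group 1 = group A, group 2 = group B. H0: μ_1 = μ_2; H1: μ_1 ≠ μ_2 (two-sample pooled-variance t-test, two-sided).
s_p² = [(8−1)·33.2² + (6−1)·33.4²]/(8+6−2) = 1107.79
t = (539 − 498)/√[1107.79·(1/8 + 1/6)] = 2.281
df = n₁ + n₂ − 2 = 12
Two-sided p-value ≈ 0.042
Since p ≈ 0.042 < α = 0.05, reject H0; the evidence is statistically significant.

t = 2.281; reject H0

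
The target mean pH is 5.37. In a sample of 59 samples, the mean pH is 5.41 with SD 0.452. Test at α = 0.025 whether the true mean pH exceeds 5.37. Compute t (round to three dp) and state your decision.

H0: μ = 5.37; H1: μ > 5.37 (one-sample t-test, right-tailed).
t = (x̄ − μ₀)/(s/√n) = (5.41 − 5.37)/(0.452/√59) = 0.680
df = n − 1 = 58
p-value = P(T ≥ 0.680) ≈ 0.2497
Since p ≈ 0.2497 > α = 0.025, fail to reject H0; the data do not provide sufficient evidence against H0.

t = 0.680; fail to reject H0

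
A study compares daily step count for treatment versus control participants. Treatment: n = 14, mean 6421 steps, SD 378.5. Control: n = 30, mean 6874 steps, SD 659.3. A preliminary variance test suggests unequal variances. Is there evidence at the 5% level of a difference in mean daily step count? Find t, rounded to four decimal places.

Let group 1 = treatment, group 2 = control. H0: μ_1 = μ_2; H1: μ_1 ≠ μ_2 (Welch's two-sample t-test, two-sided).
t = (x̄_1 − x̄_2)/√(s_1²/n_1 + s_2²/n_2) = (6421 − 6874)/√(378.5²/14 + 659.3²/30) = -2.8811
Welch–Satterthwaite df ≈ 39.96
Two-sided p-value ≈ 0.0063
Since p ≈ 0.0063 < α = 0.05, reject H0; the evidence is statistically significant.

-2.8811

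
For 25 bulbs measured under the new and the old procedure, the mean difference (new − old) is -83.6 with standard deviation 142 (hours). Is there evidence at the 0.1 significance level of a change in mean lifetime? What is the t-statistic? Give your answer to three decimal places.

H0: μ_d = 0; H1: μ_d ≠ 0 (paired t-test on the differences, two-sided).
t = d̄/(s_d/√n) = -83.6/(142/√25) = -2.944
df = n − 1 = 24
Two-sided p-value ≈ 0.007
Since p ≈ 0.007 < α = 0.1, reject H0; the evidence is statistically significant.

-2.944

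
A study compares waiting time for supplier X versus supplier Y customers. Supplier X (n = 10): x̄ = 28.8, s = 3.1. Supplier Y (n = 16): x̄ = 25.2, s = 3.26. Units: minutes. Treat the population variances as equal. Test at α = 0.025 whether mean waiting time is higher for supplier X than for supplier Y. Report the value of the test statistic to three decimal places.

2.790

Let group 1 = supplier X, group 2 = supplier Y. H0: μ_1 = μ_2; H1: μ_1 > μ_2 (two-sample pooled-variance t-test, right-tailed).
s_p² = [(10−1)·3.1² + (16−1)·3.26²]/(10+16−2) = 10.246
t = (28.8 − 25.2)/√[10.246·(1/10 + 1/16)] = 2.790
df = n₁ + n₂ − 2 = 24
p-value = P(T ≥ 2.790) ≈ 0.005
Since p ≈ 0.005 < α = 0.025, reject H0; the data support H1.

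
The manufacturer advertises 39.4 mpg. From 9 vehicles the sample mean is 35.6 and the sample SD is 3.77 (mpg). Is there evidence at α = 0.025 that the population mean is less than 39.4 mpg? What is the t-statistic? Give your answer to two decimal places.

-3.02

H0: μ = 39.4; H1: μ < 39.4 (one-sample t-test, left-tailed).
t = (x̄ − μ₀)/(s/√n) = (35.6 − 39.4)/(3.77/√9) = -3.02
df = n − 1 = 8
p-value = P(T ≤ -3.02) ≈ 0.008
Since p ≈ 0.008 < α = 0.025, reject H0; the data support H1.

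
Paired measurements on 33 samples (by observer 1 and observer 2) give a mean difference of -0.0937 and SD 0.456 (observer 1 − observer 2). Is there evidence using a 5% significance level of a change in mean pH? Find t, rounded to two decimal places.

H0: μ_d = 0; H1: μ_d ≠ 0 (paired t-test on the differences, two-sided).
t = d̄/(s_d/√n) = -0.0937/(0.456/√33) = -1.18
df = n − 1 = 32
Two-sided p-value ≈ 0.2465
Since p ≈ 0.2465 > α = 0.05, fail to reject H0; the data do not provide sufficient evidence against H0.

-1.18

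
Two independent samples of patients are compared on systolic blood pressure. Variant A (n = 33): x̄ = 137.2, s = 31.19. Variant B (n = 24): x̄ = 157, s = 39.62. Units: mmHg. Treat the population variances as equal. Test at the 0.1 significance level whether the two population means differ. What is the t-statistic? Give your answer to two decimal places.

Let group 1 = variant A, group 2 = variant B. H0: μ_1 = μ_2; H1: μ_1 ≠ μ_2 (two-sample pooled-variance t-test, two-sided).
s_p² = [(33−1)·31.19² + (24−1)·39.62²]/(33+24−2) = 1222.44
t = (137.2 − 157)/√[1222.44·(1/33 + 1/24)] = -2.11
df = n₁ + n₂ − 2 = 55
Two-sided p-value ≈ 0.0393
Since p ≈ 0.0393 < α = 0.1, reject H0; the data support H1.

-2.11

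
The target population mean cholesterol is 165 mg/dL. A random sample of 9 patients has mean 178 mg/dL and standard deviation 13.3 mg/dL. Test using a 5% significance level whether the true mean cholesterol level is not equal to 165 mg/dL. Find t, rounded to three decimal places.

H0: μ = 165; H1: μ ≠ 165 (one-sample t-test, two-sided).
t = (x̄ − μ₀)/(s/√n) = (178 − 165)/(13.3/√9) = 2.932
df = n − 1 = 8
Two-sided p-value ≈ 0.0189
Since p ≈ 0.0189 < α = 0.05, reject H0; the data support H1.

2.932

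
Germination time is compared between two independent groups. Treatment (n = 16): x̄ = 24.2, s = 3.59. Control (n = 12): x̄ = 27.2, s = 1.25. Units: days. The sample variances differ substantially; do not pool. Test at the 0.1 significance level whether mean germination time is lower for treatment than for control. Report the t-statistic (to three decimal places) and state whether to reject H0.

t = -3.101; reject H0

Let group 1 = treatment, group 2 = control. H0: μ_1 = μ_2; H1: μ_1 < μ_2 (Welch's two-sample t-test, left-tailed).
t = (x̄_1 − x̄_2)/√(s_1²/n_1 + s_2²/n_2) = (24.2 − 27.2)/√(3.59²/16 + 1.25²/12) = -3.101
Welch–Satterthwaite df ≈ 19.54
p-value = P(T ≤ -3.101) ≈ 0.003
Since p ≈ 0.003 < α = 0.1, reject H0; the data support H1.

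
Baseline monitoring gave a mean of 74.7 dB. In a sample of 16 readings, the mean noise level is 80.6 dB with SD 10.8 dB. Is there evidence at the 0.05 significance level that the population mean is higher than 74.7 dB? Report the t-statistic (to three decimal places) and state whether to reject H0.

t = 2.185; reject H0

H0: μ = 74.7; H1: μ > 74.7 (one-sample t-test, right-tailed).
t = (x̄ − μ₀)/(s/√n) = (80.6 − 74.7)/(10.8/√16) = 2.185
df = n − 1 = 15
p-value = P(T ≥ 2.185) ≈ 0.0226
Since p ≈ 0.0226 < α = 0.05, reject H0; the evidence is statistically significant.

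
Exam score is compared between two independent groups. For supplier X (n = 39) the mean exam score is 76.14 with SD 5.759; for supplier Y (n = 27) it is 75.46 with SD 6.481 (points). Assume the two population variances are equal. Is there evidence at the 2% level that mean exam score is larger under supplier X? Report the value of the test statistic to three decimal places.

0.448

Let group 1 = supplier X, group 2 = supplier Y. H0: μ_1 = μ_2; H1: μ_1 > μ_2 (two-sample pooled-variance t-test, right-tailed).
s_p² = [(39−1)·5.759² + (27−1)·6.481²]/(39+27−2) = 36.7562
t = (76.14 − 75.46)/√[36.7562·(1/39 + 1/27)] = 0.448
df = n₁ + n₂ − 2 = 64
p-value = P(T ≥ 0.448) ≈ 0.328
Since p ≈ 0.328 > α = 0.02, fail to reject H0; the data do not provide sufficient evidence against H0.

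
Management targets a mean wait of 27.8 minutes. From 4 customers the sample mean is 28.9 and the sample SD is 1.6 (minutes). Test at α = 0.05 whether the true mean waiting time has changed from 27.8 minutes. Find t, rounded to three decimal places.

1.375

H0: μ = 27.8; H1: μ ≠ 27.8 (one-sample t-test, two-sided).
t = (x̄ − μ₀)/(s/√n) = (28.9 − 27.8)/(1.6/√4) = 1.375
df = n − 1 = 3
Two-sided p-value ≈ 0.263
Since p ≈ 0.263 > α = 0.05, fail to reject H0; the data do not provide sufficient evidence against H0.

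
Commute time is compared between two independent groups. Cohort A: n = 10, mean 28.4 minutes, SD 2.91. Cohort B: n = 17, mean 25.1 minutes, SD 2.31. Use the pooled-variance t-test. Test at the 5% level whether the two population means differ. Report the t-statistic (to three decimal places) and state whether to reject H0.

Let group 1 = cohort A, group 2 = cohort B. H0: μ_1 = μ_2; H1: μ_1 ≠ μ_2 (two-sample pooled-variance t-test, two-sided).
s_p² = [(10−1)·2.91² + (17−1)·2.31²]/(10+17−2) = 6.46362
t = (28.4 − 25.1)/√[6.46362·(1/10 + 1/17)] = 3.257
df = n₁ + n₂ − 2 = 25
Two-sided p-value ≈ 0.003
Since p ≈ 0.003 < α = 0.05, reject H0; the evidence is statistically significant.

t = 3.257; reject H0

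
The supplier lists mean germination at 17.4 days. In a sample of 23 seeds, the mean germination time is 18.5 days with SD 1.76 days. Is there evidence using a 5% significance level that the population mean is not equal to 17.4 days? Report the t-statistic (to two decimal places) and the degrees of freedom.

H0: μ = 17.4; H1: μ ≠ 17.4 (one-sample t-test, two-sided).
t = (x̄ − μ₀)/(s/√n) = (18.5 − 17.4)/(1.76/√23) = 3.00
df = n − 1 = 22
Two-sided p-value ≈ 0.0066
Since p ≈ 0.0066 < α = 0.05, reject H0; the evidence is statistically significant.

t = 3.00, df = 22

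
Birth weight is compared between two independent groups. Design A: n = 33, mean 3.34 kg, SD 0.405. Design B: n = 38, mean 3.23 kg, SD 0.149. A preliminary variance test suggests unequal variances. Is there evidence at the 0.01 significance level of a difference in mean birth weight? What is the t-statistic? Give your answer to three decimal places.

1.476

Let group 1 = design A, group 2 = design B. H0: μ_1 = μ_2; H1: μ_1 ≠ μ_2 (Welch's two-sample t-test, two-sided).
t = (x̄_1 − x̄_2)/√(s_1²/n_1 + s_2²/n_2) = (3.34 − 3.23)/√(0.405²/33 + 0.149²/38) = 1.476
Welch–Satterthwaite df ≈ 39.49
Two-sided p-value ≈ 0.1479
Since p ≈ 0.1479 > α = 0.01, fail to reject H0; the data do not provide sufficient evidence against H0.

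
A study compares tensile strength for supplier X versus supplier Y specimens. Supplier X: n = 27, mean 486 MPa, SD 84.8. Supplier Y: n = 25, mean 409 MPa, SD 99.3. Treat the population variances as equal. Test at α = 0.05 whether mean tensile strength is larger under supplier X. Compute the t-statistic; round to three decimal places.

3.014

Let group 1 = supplier X, group 2 = supplier Y. H0: μ_1 = μ_2; H1: μ_1 > μ_2 (two-sample pooled-variance t-test, right-tailed).
s_p² = [(27−1)·84.8² + (25−1)·99.3²]/(27+25−2) = 8472.38
t = (486 − 409)/√[8472.38·(1/27 + 1/25)] = 3.014
df = n₁ + n₂ − 2 = 50
p-value = P(T ≥ 3.014) ≈ 0.002
Since p ≈ 0.002 < α = 0.05, reject H0; the evidence is statistically significant.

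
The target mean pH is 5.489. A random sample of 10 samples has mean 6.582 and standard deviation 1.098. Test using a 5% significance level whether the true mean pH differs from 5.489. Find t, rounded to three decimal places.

H0: μ = 5.489; H1: μ ≠ 5.489 (one-sample t-test, two-sided).
t = (x̄ − μ₀)/(s/√n) = (6.582 − 5.489)/(1.098/√10) = 3.148
df = n − 1 = 9
Two-sided p-value ≈ 0.0118
Since p ≈ 0.0118 < α = 0.05, reject H0; the data support H1.

3.148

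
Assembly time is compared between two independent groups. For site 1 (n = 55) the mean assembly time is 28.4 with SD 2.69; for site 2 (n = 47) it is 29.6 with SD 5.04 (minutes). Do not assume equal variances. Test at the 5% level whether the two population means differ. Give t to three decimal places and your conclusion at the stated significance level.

t = -1.464; fail to reject H0

Let group 1 = site 1, group 2 = site 2. H0: μ_1 = μ_2; H1: μ_1 ≠ μ_2 (Welch's two-sample t-test, two-sided).
t = (x̄_1 − x̄_2)/√(s_1²/n_1 + s_2²/n_2) = (28.4 − 29.6)/√(2.69²/55 + 5.04²/47) = -1.464
Welch–Satterthwaite df ≈ 67.70
Two-sided p-value ≈ 0.148
Since p ≈ 0.148 > α = 0.05, fail to reject H0; the evidence is not statistically significant.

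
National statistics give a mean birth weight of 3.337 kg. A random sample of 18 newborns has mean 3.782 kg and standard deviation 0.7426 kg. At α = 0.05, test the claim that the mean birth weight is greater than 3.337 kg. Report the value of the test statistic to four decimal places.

2.5424

H0: μ = 3.337; H1: μ > 3.337 (one-sample t-test, right-tailed).
t = (x̄ − μ₀)/(s/√n) = (3.782 − 3.337)/(0.7426/√18) = 2.5424
df = n − 1 = 17
p-value = P(T ≥ 2.5424) ≈ 0.0105
Since p ≈ 0.0105 < α = 0.05, reject H0; the evidence is statistically significant.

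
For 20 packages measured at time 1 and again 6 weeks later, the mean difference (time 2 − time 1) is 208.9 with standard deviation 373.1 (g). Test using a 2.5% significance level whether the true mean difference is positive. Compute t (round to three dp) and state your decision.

t = 2.504; reject H0

H0: μ_d = 0; H1: μ_d > 0 (paired t-test on the differences, right-tailed).
t = d̄/(s_d/√n) = 208.9/(373.1/√20) = 2.504
df = n − 1 = 19
p-value = P(T ≥ 2.504) ≈ 0.011
Since p ≈ 0.011 < α = 0.025, reject H0; the evidence is statistically significant.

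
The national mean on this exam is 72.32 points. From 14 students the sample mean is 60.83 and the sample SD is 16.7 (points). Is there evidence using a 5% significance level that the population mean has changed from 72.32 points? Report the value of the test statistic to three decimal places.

H0: μ = 72.32; H1: μ ≠ 72.32 (one-sample t-test, two-sided).
t = (x̄ − μ₀)/(s/√n) = (60.83 − 72.32)/(16.7/√14) = -2.574
df = n − 1 = 13
Two-sided p-value ≈ 0.023
Since p ≈ 0.023 < α = 0.05, reject H0; the data support H1.

-2.574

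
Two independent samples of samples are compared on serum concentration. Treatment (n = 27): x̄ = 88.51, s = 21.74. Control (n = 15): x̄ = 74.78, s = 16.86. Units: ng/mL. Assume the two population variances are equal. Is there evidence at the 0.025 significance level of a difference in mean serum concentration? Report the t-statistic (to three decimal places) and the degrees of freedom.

t = 2.114, df = 40

Let group 1 = treatment, group 2 = control. H0: μ_1 = μ_2; H1: μ_1 ≠ μ_2 (two-sample pooled-variance t-test, two-sided).
s_p² = [(27−1)·21.74² + (15−1)·16.86²]/(27+15−2) = 406.699
t = (88.51 − 74.78)/√[406.699·(1/27 + 1/15)] = 2.114
df = n₁ + n₂ − 2 = 40
Two-sided p-value ≈ 0.0408
Since p ≈ 0.0408 > α = 0.025, fail to reject H0; the evidence is not statistically significant.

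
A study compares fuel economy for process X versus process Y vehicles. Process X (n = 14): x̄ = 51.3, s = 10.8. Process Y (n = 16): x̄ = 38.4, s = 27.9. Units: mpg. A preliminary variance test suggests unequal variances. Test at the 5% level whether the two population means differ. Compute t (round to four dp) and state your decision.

Let group 1 = process X, group 2 = process Y. H0: μ_1 = μ_2; H1: μ_1 ≠ μ_2 (Welch's two-sample t-test, two-sided).
t = (x̄_1 − x̄_2)/√(s_1²/n_1 + s_2²/n_2) = (51.3 − 38.4)/√(10.8²/14 + 27.9²/16) = 1.7089
Welch–Satterthwaite df ≈ 19.90
Two-sided p-value ≈ 0.1030
Since p ≈ 0.1030 > α = 0.05, fail to reject H0; the data do not provide sufficient evidence against H0.

t = 1.7089; fail to reject H0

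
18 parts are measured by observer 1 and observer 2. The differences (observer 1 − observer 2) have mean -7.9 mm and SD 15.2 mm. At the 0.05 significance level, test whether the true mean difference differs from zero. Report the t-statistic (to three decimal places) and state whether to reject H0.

H0: μ_d = 0; H1: μ_d ≠ 0 (paired t-test on the differences, two-sided).
t = d̄/(s_d/√n) = -7.9/(15.2/√18) = -2.205
df = n − 1 = 17
Two-sided p-value ≈ 0.042
Since p ≈ 0.042 < α = 0.05, reject H0; the data support H1.

t = -2.205; reject H0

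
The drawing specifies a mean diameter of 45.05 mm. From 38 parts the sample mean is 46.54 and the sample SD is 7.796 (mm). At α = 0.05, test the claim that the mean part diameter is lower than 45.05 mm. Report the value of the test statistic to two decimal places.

H0: μ = 45.05; H1: μ < 45.05 (one-sample t-test, left-tailed).
t = (x̄ − μ₀)/(s/√n) = (46.54 − 45.05)/(7.796/√38) = 1.18
df = n − 1 = 37
p-value = P(T ≤ 1.18) ≈ 0.8769
Since p ≈ 0.8769 > α = 0.05, fail to reject H0; the evidence is not statistically significant.

1.18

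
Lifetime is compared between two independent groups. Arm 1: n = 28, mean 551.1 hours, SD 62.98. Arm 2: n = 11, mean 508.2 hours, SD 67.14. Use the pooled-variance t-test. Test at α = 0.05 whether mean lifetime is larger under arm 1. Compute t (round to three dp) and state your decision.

t = 1.880; reject H0

Let group 1 = arm 1, group 2 = arm 2. H0: μ_1 = μ_2; H1: μ_1 > μ_2 (two-sample pooled-variance t-test, right-tailed).
s_p² = [(28−1)·62.98² + (11−1)·67.14²]/(28+11−2) = 4112.78
t = (551.1 − 508.2)/√[4112.78·(1/28 + 1/11)] = 1.880
df = n₁ + n₂ − 2 = 37
p-value = P(T ≥ 1.880) ≈ 0.0340
Since p ≈ 0.0340 < α = 0.05, reject H0; the data support H1.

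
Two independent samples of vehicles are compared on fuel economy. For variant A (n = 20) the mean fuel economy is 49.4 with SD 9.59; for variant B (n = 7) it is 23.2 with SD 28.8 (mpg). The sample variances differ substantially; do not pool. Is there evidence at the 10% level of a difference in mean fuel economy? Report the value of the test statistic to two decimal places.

2.36

Let group 1 = variant A, group 2 = variant B. H0: μ_1 = μ_2; H1: μ_1 ≠ μ_2 (Welch's two-sample t-test, two-sided).
t = (x̄_1 − x̄_2)/√(s_1²/n_1 + s_2²/n_2) = (49.4 − 23.2)/√(9.59²/20 + 28.8²/7) = 2.36
Welch–Satterthwaite df ≈ 6.47
Two-sided p-value ≈ 0.053
Since p ≈ 0.053 < α = 0.1, reject H0; the evidence is statistically significant.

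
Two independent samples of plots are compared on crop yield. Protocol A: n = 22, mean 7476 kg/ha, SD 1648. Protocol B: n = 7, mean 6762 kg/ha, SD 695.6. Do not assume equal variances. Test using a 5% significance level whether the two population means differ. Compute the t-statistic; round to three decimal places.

Let group 1 = protocol A, group 2 = protocol B. H0: μ_1 = μ_2; H1: μ_1 ≠ μ_2 (Welch's two-sample t-test, two-sided).
t = (x̄_1 − x̄_2)/√(s_1²/n_1 + s_2²/n_2) = (7476 − 6762)/√(1648²/22 + 695.6²/7) = 1.627
Welch–Satterthwaite df ≈ 24.36
Two-sided p-value ≈ 0.117
Since p ≈ 0.117 > α = 0.05, fail to reject H0; the evidence is not statistically significant.

1.627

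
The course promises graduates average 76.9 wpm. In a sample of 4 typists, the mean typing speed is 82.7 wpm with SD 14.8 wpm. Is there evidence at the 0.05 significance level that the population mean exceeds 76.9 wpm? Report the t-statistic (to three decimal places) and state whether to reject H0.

t = 0.784; fail to reject H0

H0: μ = 76.9; H1: μ > 76.9 (one-sample t-test, right-tailed).
t = (x̄ − μ₀)/(s/√n) = (82.7 − 76.9)/(14.8/√4) = 0.784
df = n − 1 = 3
p-value = P(T ≥ 0.784) ≈ 0.245
Since p ≈ 0.245 > α = 0.05, fail to reject H0; the evidence is not statistically significant.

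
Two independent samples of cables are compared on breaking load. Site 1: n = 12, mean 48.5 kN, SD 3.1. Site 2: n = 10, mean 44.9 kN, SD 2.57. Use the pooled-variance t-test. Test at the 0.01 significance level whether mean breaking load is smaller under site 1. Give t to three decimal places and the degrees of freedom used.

t = 2.926, df = 20

Let group 1 = site 1, group 2 = site 2. H0: μ_1 = μ_2; H1: μ_1 < μ_2 (two-sample pooled-variance t-test, left-tailed).
s_p² = [(12−1)·3.1² + (10−1)·2.57²]/(12+10−2) = 8.2577
t = (48.5 − 44.9)/√[8.2577·(1/12 + 1/10)] = 2.926
df = n₁ + n₂ − 2 = 20
p-value = P(T ≤ 2.926) ≈ 0.996
Since p ≈ 0.996 > α = 0.01, fail to reject H0; the evidence is not statistically significant.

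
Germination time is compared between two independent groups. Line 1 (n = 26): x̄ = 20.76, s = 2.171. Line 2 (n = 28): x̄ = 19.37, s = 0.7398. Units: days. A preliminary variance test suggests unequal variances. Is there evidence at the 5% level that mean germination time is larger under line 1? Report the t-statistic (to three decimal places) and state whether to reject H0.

Let group 1 = line 1, group 2 = line 2. H0: μ_1 = μ_2; H1: μ_1 > μ_2 (Welch's two-sample t-test, right-tailed).
t = (x̄_1 − x̄_2)/√(s_1²/n_1 + s_2²/n_2) = (20.76 − 19.37)/√(2.171²/26 + 0.7398²/28) = 3.102
Welch–Satterthwaite df ≈ 30.36
p-value = P(T ≥ 3.102) ≈ 0.002
Since p ≈ 0.002 < α = 0.05, reject H0; the data support H1.

t = 3.102; reject H0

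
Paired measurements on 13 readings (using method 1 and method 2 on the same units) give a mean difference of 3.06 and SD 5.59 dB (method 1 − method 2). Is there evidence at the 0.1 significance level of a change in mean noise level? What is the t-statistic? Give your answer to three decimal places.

1.974

H0: μ_d = 0; H1: μ_d ≠ 0 (paired t-test on the differences, two-sided).
t = d̄/(s_d/√n) = 3.06/(5.59/√13) = 1.974
df = n − 1 = 12
Two-sided p-value ≈ 0.0719
Since p ≈ 0.0719 < α = 0.1, reject H0; the evidence is statistically significant.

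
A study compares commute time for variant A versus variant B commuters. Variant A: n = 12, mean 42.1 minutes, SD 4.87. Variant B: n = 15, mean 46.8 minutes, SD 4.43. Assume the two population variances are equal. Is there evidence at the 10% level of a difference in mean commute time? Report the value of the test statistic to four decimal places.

Let group 1 = variant A, group 2 = variant B. H0: μ_1 = μ_2; H1: μ_1 ≠ μ_2 (two-sample pooled-variance t-test, two-sided).
s_p² = [(12−1)·4.87² + (15−1)·4.43²]/(12+15−2) = 21.4254
t = (42.1 − 46.8)/√[21.4254·(1/12 + 1/15)] = -2.6217
df = n₁ + n₂ − 2 = 25
Two-sided p-value ≈ 0.0147
Since p ≈ 0.0147 < α = 0.1, reject H0; the evidence is statistically significant.

-2.6217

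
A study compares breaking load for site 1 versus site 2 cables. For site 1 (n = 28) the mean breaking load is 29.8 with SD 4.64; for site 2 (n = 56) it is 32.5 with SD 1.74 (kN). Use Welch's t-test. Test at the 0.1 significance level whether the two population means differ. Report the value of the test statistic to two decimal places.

Let group 1 = site 1, group 2 = site 2. H0: μ_1 = μ_2; H1: μ_1 ≠ μ_2 (Welch's two-sample t-test, two-sided).
t = (x̄_1 − x̄_2)/√(s_1²/n_1 + s_2²/n_2) = (29.8 − 32.5)/√(4.64²/28 + 1.74²/56) = -2.98
Welch–Satterthwaite df ≈ 30.86
Two-sided p-value ≈ 0.0056
Since p ≈ 0.0056 < α = 0.1, reject H0; the data support H1.

-2.98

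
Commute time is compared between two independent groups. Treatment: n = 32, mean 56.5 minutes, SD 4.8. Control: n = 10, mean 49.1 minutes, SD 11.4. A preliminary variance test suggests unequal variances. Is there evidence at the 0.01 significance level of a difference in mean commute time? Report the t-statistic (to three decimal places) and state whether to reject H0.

Let group 1 = treatment, group 2 = control. H0: μ_1 = μ_2; H1: μ_1 ≠ μ_2 (Welch's two-sample t-test, two-sided).
t = (x̄_1 − x̄_2)/√(s_1²/n_1 + s_2²/n_2) = (56.5 − 49.1)/√(4.8²/32 + 11.4²/10) = 1.998
Welch–Satterthwaite df ≈ 10.02
Two-sided p-value ≈ 0.074
Since p ≈ 0.074 > α = 0.01, fail to reject H0; the evidence is not statistically significant.

t = 1.998; fail to reject H0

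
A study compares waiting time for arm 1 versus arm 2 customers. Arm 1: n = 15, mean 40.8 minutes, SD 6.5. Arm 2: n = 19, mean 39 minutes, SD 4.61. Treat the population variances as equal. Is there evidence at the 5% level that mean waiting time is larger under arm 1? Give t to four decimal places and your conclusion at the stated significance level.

Let group 1 = arm 1, group 2 = arm 2. H0: μ_1 = μ_2; H1: μ_1 > μ_2 (two-sample pooled-variance t-test, right-tailed).
s_p² = [(15−1)·6.5² + (19−1)·4.61²]/(15+19−2) = 30.4387
t = (40.8 − 39)/√[30.4387·(1/15 + 1/19)] = 0.9446
df = n₁ + n₂ − 2 = 32
p-value = P(T ≥ 0.9446) ≈ 0.1760
Since p ≈ 0.1760 > α = 0.05, fail to reject H0; the data do not provide sufficient evidence against H0.

t = 0.9446; fail to reject H0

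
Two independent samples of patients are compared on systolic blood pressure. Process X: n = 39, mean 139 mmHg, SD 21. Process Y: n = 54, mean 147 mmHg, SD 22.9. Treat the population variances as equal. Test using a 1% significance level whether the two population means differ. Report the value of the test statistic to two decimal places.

-1.72

Let group 1 = process X, group 2 = process Y. H0: μ_1 = μ_2; H1: μ_1 ≠ μ_2 (two-sample pooled-variance t-test, two-sided).
s_p² = [(39−1)·21² + (54−1)·22.9²]/(39+54−2) = 489.579
t = (139 − 147)/√[489.579·(1/39 + 1/54)] = -1.72
df = n₁ + n₂ − 2 = 91
Two-sided p-value ≈ 0.0887
Since p ≈ 0.0887 > α = 0.01, fail to reject H0; the evidence is not statistically significant.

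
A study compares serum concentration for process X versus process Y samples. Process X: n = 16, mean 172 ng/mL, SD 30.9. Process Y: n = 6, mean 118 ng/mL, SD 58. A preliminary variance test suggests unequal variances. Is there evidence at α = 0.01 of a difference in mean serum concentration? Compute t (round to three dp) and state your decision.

t = 2.168; fail to reject H0

Let group 1 = process X, group 2 = process Y. H0: μ_1 = μ_2; H1: μ_1 ≠ μ_2 (Welch's two-sample t-test, two-sided).
t = (x̄_1 − x̄_2)/√(s_1²/n_1 + s_2²/n_2) = (172 − 118)/√(30.9²/16 + 58²/6) = 2.168
Welch–Satterthwaite df ≈ 6.10
Two-sided p-value ≈ 0.073
Since p ≈ 0.073 > α = 0.01, fail to reject H0; the evidence is not statistically significant.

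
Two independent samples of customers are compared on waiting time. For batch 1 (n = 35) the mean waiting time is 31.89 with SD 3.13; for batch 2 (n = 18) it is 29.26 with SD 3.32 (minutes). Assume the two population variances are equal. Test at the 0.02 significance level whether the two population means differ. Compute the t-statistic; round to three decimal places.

2.838

Let group 1 = batch 1, group 2 = batch 2. H0: μ_1 = μ_2; H1: μ_1 ≠ μ_2 (two-sample pooled-variance t-test, two-sided).
s_p² = [(35−1)·3.13² + (18−1)·3.32²]/(35+18−2) = 10.2054
t = (31.89 − 29.26)/√[10.2054·(1/35 + 1/18)] = 2.838
df = n₁ + n₂ − 2 = 51
Two-sided p-value ≈ 0.006
Since p ≈ 0.006 < α = 0.02, reject H0; the evidence is statistically significant.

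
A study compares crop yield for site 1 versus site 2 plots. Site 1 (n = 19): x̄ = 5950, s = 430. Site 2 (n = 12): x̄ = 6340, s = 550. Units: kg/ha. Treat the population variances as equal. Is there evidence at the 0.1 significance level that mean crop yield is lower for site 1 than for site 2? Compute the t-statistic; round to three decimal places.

Let group 1 = site 1, group 2 = site 2. H0: μ_1 = μ_2; H1: μ_1 < μ_2 (two-sample pooled-variance t-test, left-tailed).
s_p² = [(19−1)·430² + (12−1)·550²]/(19+12−2) = 229507
t = (5950 − 6340)/√[229507·(1/19 + 1/12)] = -2.208
df = n₁ + n₂ − 2 = 29
p-value = P(T ≤ -2.208) ≈ 0.018
Since p ≈ 0.018 < α = 0.1, reject H0; the evidence is statistically significant.

-2.208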